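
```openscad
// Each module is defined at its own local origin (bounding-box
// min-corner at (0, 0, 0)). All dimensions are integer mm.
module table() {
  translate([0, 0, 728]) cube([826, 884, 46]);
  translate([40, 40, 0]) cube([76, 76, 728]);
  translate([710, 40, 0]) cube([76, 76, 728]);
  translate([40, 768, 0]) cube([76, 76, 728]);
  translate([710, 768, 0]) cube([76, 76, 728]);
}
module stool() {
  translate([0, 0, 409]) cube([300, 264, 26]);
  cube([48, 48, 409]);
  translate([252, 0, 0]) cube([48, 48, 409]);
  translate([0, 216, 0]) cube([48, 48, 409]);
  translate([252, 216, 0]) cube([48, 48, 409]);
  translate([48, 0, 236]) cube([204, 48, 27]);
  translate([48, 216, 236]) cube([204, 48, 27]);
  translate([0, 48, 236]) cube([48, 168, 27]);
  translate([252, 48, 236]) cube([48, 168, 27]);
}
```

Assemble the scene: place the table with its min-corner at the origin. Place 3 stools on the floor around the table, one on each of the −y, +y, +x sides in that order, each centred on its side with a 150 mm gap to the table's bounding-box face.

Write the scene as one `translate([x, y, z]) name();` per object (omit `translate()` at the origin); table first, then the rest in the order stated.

table();
translate([263, -414, 0]) stool();
translate([263, 1034, 0]) stool();
translate([976, 310, 0]) stool();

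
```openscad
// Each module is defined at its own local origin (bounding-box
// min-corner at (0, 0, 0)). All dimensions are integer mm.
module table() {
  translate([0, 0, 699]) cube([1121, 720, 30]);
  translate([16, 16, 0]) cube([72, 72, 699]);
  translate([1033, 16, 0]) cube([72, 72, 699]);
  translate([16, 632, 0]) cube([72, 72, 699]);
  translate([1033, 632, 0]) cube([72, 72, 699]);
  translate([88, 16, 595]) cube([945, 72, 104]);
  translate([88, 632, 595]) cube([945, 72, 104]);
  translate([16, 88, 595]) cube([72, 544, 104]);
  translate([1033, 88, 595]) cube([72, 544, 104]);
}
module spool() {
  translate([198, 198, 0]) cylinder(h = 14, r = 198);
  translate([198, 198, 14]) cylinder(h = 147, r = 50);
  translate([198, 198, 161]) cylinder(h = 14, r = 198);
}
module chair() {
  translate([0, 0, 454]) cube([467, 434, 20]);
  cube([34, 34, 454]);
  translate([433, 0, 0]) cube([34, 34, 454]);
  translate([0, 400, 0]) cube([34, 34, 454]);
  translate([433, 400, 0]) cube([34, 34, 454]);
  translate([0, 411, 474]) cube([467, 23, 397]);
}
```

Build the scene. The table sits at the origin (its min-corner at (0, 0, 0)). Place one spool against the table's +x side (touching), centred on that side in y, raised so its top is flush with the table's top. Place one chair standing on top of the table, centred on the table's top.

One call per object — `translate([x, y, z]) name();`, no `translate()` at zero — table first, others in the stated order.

table();
translate([1121, 162, 554]) spool();
translate([327, 143, 729]) chair();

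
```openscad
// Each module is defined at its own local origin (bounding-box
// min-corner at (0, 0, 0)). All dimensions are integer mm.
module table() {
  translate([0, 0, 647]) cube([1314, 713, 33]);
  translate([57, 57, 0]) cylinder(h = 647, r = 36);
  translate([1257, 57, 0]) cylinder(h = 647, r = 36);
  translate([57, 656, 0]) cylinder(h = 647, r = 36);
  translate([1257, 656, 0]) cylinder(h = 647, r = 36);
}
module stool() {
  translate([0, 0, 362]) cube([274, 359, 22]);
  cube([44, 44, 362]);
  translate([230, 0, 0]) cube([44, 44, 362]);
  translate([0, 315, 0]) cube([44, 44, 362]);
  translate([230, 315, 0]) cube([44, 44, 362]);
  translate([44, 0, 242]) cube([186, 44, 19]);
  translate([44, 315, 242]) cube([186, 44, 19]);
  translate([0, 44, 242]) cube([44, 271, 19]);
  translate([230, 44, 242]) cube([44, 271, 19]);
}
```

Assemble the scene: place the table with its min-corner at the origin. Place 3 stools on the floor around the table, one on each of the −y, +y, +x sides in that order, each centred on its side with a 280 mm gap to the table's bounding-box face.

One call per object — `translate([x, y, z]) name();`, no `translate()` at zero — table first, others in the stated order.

table();
translate([520, -639, 0]) stool();
translate([520, 993, 0]) stool();
translate([1594, 177, 0]) stool();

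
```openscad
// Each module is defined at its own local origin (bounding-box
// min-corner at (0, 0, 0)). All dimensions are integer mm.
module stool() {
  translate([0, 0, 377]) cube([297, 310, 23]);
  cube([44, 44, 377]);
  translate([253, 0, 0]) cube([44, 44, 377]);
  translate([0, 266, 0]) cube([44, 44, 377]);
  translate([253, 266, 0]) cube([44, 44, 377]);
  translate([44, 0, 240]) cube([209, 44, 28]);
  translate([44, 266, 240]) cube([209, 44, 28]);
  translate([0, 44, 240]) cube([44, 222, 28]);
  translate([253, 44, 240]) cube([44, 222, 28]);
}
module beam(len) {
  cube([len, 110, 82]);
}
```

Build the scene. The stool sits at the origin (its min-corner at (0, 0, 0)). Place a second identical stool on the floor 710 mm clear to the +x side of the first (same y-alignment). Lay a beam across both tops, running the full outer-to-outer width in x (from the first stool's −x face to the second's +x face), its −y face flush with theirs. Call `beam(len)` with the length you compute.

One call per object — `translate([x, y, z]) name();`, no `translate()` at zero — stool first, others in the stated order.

stool();
translate([1007, 0, 0]) stool();
translate([0, 0, 400]) beam(1304);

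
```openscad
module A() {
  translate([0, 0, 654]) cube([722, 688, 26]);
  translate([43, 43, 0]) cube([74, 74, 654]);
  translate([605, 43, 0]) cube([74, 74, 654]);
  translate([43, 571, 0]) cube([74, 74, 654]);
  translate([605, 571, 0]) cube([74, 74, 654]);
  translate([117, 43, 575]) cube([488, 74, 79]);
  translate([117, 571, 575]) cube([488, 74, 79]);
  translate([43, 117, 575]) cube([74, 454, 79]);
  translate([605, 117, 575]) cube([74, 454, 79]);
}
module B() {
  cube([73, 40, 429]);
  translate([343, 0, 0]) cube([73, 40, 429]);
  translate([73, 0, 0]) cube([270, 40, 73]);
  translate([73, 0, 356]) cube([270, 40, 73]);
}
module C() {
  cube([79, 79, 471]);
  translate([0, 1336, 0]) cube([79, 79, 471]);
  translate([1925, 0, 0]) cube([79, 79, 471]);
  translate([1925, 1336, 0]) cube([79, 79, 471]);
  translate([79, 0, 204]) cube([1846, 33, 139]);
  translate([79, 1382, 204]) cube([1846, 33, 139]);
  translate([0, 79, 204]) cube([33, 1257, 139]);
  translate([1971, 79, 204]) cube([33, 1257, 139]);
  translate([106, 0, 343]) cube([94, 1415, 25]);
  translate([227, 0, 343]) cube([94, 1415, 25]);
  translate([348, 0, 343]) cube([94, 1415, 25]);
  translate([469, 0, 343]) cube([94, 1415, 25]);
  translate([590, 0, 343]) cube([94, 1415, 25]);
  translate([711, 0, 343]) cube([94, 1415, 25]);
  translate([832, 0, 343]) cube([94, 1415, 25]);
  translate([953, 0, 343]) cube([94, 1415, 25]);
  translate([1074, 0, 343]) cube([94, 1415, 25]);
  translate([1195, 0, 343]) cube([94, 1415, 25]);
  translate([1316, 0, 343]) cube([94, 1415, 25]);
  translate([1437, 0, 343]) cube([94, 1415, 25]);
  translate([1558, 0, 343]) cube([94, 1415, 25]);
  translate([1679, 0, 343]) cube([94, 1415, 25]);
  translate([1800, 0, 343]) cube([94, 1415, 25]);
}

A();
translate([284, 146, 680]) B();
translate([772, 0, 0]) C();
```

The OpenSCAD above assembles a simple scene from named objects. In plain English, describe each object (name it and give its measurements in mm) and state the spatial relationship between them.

A is a table with a 722×688 mm rectangular top, 26 mm thick, top surface at z = 680 mm, supported by four 74×74 mm square legs, each inset 43 mm from the nearest pair of top edges, running from the floor. Four apron rails, 74 mm thick and 79 mm tall, run between adjacent legs with their top edges flush with the underside of the top and their outer faces flush with the legs' outer faces.

B is a rectangular picture frame lying in the x–z plane (depth along y). The opening is 270 mm wide (x) by 283 mm tall (z), surrounded by a border 73 mm wide on all four sides. The frame is 40 mm deep and is made of two full-height vertical stiles with two horizontal rails fitted between them.

C is a bed frame 2004 mm long (x) by 1415 mm wide (y). Four 79×79 mm corner posts, 471 mm tall, at the corners of the footprint. Four rails of 33 mm thickness and 139 mm height run between adjacent posts with their undersides at z = 204 mm, their outer faces flush with the outside of the frame (the two x-running rails run between the posts' inner faces; the two y-running rails run between the posts' inner faces). 15 slats, each 94 mm wide (x) and 25 mm thick, lie across the top of the two x-running rails, running the full 1415 mm width of the frame in y; the slats are evenly spaced along x between the inner faces of the end posts with equal gaps (rounded down to the nearest mm) at the −x end and between each pair — any rounding remainder accumulates at the +x end.

The picture frame is on top of the table. The bed frame is on the floor beside the table on its +x side.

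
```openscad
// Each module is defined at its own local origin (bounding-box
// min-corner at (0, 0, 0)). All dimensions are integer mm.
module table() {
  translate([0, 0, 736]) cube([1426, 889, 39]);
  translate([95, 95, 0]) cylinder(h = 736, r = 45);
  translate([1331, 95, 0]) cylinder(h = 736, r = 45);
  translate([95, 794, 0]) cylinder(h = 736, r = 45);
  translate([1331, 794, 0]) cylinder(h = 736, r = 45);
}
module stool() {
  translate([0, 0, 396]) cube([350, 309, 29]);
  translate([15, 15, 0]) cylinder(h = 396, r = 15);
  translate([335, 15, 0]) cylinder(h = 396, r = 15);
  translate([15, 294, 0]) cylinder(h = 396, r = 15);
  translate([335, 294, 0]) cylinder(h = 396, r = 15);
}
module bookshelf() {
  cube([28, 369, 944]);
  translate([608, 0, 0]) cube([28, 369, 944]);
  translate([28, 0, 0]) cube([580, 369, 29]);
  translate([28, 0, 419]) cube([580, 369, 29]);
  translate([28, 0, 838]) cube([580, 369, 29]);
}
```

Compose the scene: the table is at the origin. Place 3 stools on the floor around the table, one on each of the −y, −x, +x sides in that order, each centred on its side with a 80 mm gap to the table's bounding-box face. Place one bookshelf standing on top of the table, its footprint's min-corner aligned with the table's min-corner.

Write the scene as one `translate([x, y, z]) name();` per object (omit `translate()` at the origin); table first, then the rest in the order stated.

table();
translate([538, -389, 0]) stool();
translate([-430, 290, 0]) stool();
translate([1506, 290, 0]) stool();
translate([0, 0, 775]) bookshelf();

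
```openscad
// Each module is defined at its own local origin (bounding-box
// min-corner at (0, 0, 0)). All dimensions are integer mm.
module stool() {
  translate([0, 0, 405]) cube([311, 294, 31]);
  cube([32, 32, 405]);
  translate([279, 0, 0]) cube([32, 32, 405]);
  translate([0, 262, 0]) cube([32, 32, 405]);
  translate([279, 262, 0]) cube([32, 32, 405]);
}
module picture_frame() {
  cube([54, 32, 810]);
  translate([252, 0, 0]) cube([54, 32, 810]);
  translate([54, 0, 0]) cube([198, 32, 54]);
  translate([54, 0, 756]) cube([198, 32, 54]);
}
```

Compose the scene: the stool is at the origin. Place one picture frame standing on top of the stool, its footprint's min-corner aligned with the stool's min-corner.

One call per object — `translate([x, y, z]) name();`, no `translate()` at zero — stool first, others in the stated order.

stool();
translate([0, 0, 436]) picture_frame();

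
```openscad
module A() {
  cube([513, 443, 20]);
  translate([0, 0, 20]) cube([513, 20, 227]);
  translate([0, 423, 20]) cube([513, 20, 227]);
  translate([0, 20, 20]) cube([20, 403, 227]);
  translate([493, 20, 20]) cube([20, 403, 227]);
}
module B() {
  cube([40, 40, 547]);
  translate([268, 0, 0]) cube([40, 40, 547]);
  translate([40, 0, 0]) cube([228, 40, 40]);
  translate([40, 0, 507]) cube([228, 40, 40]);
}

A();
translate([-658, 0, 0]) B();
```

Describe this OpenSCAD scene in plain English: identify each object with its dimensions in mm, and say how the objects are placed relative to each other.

A is an open storage box with external size 513×443×247 mm and wall thickness 20 mm (the base is also 20 mm thick). The base covers the whole footprint; the four walls stand on the base, with the y-facing walls full-width and the x-facing walls fitting between their inner faces.

B is a rectangular picture frame lying in the x–z plane (depth along y). The opening is 228 mm wide (x) by 467 mm tall (z), surrounded by a border 40 mm wide on all four sides. The frame is 40 mm deep and is made of two full-height vertical stiles with two horizontal rails fitted between them.

The picture frame is on the floor beside the open box on its −x side.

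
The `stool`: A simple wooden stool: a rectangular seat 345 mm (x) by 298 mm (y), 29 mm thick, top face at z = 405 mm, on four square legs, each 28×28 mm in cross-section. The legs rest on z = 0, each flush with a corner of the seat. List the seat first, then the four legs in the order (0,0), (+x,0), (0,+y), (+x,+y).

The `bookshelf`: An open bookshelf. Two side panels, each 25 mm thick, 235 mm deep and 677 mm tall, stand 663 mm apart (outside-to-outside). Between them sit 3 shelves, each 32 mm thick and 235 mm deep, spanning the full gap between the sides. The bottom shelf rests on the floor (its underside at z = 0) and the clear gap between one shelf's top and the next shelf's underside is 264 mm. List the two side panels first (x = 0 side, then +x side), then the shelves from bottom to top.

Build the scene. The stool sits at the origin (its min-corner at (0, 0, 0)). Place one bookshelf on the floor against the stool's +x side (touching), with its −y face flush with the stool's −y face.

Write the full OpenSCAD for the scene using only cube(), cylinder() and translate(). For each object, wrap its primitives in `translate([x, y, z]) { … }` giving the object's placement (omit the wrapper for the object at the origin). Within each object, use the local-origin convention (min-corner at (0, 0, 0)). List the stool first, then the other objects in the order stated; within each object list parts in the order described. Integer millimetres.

translate([0, 0, 376]) cube([345, 298, 29]);
cube([28, 28, 376]);
translate([317, 0, 0]) cube([28, 28, 376]);
translate([0, 270, 0]) cube([28, 28, 376]);
translate([317, 270, 0]) cube([28, 28, 376]);
translate([345, 0, 0]) {
  cube([25, 235, 677]);
  translate([638, 0, 0]) cube([25, 235, 677]);
  translate([25, 0, 0]) cube([613, 235, 32]);
  translate([25, 0, 296]) cube([613, 235, 32]);
  translate([25, 0, 592]) cube([613, 235, 32]);
}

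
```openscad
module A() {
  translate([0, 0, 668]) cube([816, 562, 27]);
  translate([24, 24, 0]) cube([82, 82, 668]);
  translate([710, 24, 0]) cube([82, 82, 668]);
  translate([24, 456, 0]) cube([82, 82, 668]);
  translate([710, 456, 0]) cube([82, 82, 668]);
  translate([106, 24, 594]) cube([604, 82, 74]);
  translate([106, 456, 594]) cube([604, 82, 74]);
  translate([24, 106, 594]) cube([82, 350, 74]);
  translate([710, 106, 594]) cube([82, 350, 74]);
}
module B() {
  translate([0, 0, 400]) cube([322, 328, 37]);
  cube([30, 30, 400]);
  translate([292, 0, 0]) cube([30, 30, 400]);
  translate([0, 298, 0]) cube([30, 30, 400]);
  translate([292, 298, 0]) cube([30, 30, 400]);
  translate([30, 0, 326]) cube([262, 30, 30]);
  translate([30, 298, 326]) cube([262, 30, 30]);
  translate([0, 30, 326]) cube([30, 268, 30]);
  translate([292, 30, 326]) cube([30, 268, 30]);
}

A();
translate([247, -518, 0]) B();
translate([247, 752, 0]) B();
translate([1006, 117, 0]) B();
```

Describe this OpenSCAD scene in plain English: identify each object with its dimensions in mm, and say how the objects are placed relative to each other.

A is a rectangular dining table. The top is 816×562×27 mm with its upper surface at z = 695 mm. It stands on four 82×82 mm square legs, each inset 24 mm from the nearest pair of top edges, running from the floor to the underside of the top. Four apron rails, 82 mm thick and 74 mm tall, run between adjacent legs with their top edges flush with the underside of the top and their outer faces flush with the legs' outer faces.

B is a simple wooden stool: a rectangular seat 322 mm (x) by 328 mm (y), 37 mm thick, top face at z = 437 mm, on four square legs, each 30×30 mm in cross-section. The legs rest on z = 0, each flush with a corner of the seat. Four stretchers, 30 mm wide and 30 mm tall, connect adjacent legs with their undersides at z = 326 mm, each running between the inner faces of the legs it joins and aligned with the legs' outer faces on the other axis.

Three stools sit around the table at the −y, +y, +x sides.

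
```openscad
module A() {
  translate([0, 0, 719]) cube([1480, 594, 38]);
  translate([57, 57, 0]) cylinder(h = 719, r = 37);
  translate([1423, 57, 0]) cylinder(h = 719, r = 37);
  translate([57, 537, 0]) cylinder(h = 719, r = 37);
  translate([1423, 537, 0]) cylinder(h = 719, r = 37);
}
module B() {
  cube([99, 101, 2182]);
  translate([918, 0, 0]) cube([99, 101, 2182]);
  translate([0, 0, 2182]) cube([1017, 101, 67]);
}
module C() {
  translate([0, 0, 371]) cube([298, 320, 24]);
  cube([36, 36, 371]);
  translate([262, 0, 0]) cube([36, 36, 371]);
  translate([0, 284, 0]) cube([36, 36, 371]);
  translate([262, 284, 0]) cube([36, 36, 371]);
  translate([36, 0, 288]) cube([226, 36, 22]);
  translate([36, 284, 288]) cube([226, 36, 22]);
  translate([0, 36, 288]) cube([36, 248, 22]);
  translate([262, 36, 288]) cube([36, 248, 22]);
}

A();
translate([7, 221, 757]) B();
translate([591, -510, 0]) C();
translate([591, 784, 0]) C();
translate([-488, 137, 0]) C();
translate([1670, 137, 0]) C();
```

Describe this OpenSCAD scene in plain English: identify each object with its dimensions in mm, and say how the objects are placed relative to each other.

A is a table: top 1480 mm (x) × 594 mm (y), 38 mm thick, upper face at z = 757 mm, on four round legs of 74 mm diameter, each leg's bounding box inset 20 mm from the nearest pair of top edges, running from z = 0 to the bottom of the top.

B is a rectangular door frame: two vertical jambs of 99×101 mm section, 2182 mm tall, with a clear opening 819 mm wide between their inner faces. A header 67 mm tall and 101 mm deep lies on top of the jambs and spans the full outside width.

C is a four-legged stool. The seat is 298×320 mm, 24 mm thick, top at z = 395 mm. It stands on four square legs, each 36×36 mm in cross-section, from z = 0 to the seat underside, each flush with a corner of the seat. Four stretchers, 36 mm wide and 22 mm tall, connect adjacent legs with their undersides at z = 288 mm, each running between the inner faces of the legs it joins and aligned with the legs' outer faces on the other axis.

The door frame is on top of the table. Four stools sit around the table at the −y, +y, −x, +x sides.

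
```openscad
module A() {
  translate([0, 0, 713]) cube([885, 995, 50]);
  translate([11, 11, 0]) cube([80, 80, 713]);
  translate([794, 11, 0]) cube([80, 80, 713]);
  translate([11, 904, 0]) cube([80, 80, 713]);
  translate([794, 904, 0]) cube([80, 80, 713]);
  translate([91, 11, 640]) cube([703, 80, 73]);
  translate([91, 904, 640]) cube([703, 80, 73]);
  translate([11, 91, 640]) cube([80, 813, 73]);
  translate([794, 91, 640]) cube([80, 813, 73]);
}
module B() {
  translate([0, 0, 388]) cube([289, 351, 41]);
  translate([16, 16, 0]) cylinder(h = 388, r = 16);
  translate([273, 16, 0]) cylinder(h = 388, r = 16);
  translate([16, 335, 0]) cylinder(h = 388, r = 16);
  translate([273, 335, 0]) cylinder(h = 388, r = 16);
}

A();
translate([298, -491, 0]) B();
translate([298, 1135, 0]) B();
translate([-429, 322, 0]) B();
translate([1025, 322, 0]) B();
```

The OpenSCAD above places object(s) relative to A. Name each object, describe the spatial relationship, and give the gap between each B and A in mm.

A is a table. B is a stool. Four stools sit around the table at the −y, +y, −x, +x sides. The gap between each stool and the table is 140 mm.

Each stool's nearest face is 140 mm from the table's bounding box.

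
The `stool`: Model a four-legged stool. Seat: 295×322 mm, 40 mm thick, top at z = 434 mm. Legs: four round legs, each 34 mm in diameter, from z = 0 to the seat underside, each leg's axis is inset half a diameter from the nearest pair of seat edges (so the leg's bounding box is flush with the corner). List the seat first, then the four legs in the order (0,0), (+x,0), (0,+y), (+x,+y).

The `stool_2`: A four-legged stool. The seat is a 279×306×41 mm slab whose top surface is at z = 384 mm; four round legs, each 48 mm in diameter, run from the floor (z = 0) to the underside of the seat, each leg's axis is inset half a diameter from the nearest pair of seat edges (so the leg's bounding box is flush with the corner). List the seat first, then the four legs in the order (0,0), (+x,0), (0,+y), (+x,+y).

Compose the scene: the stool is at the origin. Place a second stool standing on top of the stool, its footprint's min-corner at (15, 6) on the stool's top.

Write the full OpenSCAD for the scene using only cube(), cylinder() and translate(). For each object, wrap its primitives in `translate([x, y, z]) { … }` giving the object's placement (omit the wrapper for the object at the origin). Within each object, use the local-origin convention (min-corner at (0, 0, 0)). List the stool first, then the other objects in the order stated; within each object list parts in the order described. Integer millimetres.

translate([0, 0, 394]) cube([295, 322, 40]);
translate([17, 17, 0]) cylinder(h = 394, r = 17);
translate([278, 17, 0]) cylinder(h = 394, r = 17);
translate([17, 305, 0]) cylinder(h = 394, r = 17);
translate([278, 305, 0]) cylinder(h = 394, r = 17);
translate([15, 6, 434]) {
  translate([0, 0, 343]) cube([279, 306, 41]);
  translate([24, 24, 0]) cylinder(h = 343, r = 24);
  translate([255, 24, 0]) cylinder(h = 343, r = 24);
  translate([24, 282, 0]) cylinder(h = 343, r = 24);
  translate([255, 282, 0]) cylinder(h = 343, r = 24);
}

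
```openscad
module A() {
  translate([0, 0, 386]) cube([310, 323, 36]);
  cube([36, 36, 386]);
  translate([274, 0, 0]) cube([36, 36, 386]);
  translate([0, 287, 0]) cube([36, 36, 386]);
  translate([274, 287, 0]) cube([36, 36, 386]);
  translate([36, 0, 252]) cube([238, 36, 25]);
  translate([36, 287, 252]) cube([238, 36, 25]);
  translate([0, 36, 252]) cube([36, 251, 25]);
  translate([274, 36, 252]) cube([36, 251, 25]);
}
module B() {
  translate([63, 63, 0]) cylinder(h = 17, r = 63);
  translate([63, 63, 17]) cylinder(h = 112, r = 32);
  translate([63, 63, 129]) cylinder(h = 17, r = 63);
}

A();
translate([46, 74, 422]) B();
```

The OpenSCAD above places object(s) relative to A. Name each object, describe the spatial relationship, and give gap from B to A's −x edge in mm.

A is a stool. B is a spool. The spool is on top of the stool. The gap from the spool to the stool's −x edge is 46 mm.

The spool's min-x is at 46; the stool's min-x is 0; gap = 46 mm.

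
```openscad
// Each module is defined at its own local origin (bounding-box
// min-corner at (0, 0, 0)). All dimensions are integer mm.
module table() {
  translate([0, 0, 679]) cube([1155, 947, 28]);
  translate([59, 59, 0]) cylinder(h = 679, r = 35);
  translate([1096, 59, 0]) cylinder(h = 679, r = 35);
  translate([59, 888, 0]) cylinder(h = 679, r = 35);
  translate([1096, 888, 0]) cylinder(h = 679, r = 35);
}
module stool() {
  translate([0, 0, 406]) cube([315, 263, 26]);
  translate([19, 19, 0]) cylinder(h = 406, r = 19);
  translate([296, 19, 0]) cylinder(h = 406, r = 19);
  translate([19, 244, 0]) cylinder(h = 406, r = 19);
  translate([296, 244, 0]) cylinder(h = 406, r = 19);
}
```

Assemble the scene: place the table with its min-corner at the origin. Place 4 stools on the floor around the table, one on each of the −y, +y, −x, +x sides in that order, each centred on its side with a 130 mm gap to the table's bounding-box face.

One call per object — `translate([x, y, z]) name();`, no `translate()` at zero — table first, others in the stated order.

table();
translate([420, -393, 0]) stool();
translate([420, 1077, 0]) stool();
translate([-445, 342, 0]) stool();
translate([1285, 342, 0]) stool();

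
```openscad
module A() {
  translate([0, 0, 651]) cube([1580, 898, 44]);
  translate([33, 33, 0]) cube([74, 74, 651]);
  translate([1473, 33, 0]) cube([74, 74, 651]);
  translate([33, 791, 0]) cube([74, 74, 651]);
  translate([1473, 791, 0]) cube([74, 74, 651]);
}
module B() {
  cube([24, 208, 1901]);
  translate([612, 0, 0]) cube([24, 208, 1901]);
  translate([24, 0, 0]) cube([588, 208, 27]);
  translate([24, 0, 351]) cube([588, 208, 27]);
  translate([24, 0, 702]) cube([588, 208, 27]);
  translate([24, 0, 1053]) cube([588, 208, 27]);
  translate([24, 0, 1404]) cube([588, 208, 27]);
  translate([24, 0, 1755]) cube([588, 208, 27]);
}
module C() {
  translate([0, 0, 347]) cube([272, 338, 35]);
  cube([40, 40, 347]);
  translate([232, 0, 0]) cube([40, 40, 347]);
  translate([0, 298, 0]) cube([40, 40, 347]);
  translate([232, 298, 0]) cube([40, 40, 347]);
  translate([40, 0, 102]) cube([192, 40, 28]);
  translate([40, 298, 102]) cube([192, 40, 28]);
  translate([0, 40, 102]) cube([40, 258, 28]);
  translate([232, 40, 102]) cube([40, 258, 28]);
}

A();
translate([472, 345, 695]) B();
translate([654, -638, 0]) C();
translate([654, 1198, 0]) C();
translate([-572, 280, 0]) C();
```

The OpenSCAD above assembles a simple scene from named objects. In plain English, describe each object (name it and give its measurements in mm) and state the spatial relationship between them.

A is a rectangular dining table. The top is 1580×898×44 mm with its upper surface at z = 695 mm. It stands on four 74×74 mm square legs, each inset 33 mm from the nearest pair of top edges, running from the floor to the underside of the top.

B is a bookshelf 636 mm wide overall, 208 mm deep and 1901 mm tall. The two sides are 24 mm thick vertical panels. 6 horizontal shelves of 27 mm thickness span between the inner faces of the sides; the lowest shelf sits on the floor and shelves are stacked with a clear vertical gap of 324 mm between each pair.

C is a simple wooden stool: a rectangular seat 272 mm (x) by 338 mm (y), 35 mm thick, top face at z = 382 mm, on four square legs, each 40×40 mm in cross-section. The legs rest on z = 0, each flush with a corner of the seat. Four stretchers, 40 mm wide and 28 mm tall, connect adjacent legs with their undersides at z = 102 mm, each running between the inner faces of the legs it joins and aligned with the legs' outer faces on the other axis.

The bookshelf is on top of the table, centred. Three stools sit around the table at the −y, +y, −x sides.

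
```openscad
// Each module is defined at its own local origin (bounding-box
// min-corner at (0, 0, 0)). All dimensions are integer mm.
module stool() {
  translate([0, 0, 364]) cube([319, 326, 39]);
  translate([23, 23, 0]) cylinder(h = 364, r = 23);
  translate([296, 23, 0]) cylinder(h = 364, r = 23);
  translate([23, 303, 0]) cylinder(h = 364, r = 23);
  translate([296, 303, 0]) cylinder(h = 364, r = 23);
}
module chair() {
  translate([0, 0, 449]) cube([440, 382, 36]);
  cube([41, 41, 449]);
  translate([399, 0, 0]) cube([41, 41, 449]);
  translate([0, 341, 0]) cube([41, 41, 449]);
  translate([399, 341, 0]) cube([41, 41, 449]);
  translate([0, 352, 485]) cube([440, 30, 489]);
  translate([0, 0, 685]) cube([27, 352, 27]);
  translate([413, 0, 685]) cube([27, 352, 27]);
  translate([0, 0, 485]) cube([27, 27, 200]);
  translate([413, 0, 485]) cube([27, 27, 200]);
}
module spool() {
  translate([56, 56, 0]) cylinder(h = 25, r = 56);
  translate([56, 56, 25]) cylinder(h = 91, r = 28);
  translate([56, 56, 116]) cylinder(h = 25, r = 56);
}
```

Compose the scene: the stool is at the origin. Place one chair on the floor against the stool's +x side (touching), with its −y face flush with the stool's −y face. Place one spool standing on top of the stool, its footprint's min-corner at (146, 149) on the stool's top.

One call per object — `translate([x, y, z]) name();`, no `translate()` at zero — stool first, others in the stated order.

stool();
translate([319, 0, 0]) chair();
translate([146, 149, 403]) spool();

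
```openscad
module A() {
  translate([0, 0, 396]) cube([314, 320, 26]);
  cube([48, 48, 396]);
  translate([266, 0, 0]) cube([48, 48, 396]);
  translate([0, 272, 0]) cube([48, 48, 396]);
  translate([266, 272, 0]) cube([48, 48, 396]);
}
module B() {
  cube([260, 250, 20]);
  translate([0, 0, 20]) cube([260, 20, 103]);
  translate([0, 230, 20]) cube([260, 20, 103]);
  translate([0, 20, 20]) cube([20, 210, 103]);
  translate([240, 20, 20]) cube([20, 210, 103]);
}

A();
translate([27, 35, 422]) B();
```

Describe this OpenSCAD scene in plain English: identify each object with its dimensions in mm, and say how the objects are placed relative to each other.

A is a simple wooden stool: a rectangular seat 314 mm (x) by 320 mm (y), 26 mm thick, top face at z = 422 mm, on four square legs, each 48×48 mm in cross-section. The legs rest on z = 0, each flush with a corner of the seat.

B is an open storage box with external size 260×250×123 mm and wall thickness 20 mm (the base is also 20 mm thick). The base covers the whole footprint; the four walls stand on the base, with the y-facing walls full-width and the x-facing walls fitting between their inner faces.

The open box is on top of the stool, centred.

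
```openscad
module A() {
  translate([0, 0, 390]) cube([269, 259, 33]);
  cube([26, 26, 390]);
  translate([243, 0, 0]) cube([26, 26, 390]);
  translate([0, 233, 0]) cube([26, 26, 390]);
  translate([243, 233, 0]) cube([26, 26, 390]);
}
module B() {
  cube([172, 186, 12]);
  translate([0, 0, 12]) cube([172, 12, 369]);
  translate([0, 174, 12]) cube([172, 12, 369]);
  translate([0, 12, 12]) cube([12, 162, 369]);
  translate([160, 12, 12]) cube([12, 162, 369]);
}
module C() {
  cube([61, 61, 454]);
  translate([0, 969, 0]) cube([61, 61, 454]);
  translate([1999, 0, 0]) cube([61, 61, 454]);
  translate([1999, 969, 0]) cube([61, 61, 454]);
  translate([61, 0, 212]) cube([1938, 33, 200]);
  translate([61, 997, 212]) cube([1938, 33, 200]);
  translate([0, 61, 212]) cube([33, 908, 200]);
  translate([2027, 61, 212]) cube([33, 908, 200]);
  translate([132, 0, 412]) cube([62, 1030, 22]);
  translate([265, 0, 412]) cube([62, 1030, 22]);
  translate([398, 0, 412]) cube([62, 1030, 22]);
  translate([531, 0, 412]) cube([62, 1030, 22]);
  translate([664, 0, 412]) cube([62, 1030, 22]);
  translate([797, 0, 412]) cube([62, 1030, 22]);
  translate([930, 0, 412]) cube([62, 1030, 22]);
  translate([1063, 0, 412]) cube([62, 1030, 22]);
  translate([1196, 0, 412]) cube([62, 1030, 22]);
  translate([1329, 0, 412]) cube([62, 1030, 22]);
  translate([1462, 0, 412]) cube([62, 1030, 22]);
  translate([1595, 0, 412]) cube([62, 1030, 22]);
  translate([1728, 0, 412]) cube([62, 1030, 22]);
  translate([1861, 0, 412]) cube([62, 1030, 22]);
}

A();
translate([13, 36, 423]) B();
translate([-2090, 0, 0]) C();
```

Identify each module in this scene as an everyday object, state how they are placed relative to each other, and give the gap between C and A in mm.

A is a stool. B is an open box. C is a bed frame. The open box is on top of the stool. The bed frame is on the floor beside the stool on its −x side. The gap between the bed frame and the stool is 30 mm.

The bed frame's nearest face is 30 mm from the stool's −x face.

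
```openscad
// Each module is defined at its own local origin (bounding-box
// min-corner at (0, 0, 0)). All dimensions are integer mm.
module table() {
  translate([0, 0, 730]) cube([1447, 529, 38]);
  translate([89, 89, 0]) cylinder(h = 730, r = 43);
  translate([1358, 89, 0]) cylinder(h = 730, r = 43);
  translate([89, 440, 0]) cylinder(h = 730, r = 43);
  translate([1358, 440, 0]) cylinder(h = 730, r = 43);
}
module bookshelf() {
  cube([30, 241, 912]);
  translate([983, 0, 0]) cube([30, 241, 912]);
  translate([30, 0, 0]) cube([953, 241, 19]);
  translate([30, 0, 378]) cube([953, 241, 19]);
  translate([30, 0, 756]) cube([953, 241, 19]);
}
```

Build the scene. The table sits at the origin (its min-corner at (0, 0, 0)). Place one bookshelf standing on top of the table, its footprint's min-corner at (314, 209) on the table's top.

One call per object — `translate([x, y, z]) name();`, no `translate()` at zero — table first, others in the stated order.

table();
translate([314, 209, 768]) bookshelf();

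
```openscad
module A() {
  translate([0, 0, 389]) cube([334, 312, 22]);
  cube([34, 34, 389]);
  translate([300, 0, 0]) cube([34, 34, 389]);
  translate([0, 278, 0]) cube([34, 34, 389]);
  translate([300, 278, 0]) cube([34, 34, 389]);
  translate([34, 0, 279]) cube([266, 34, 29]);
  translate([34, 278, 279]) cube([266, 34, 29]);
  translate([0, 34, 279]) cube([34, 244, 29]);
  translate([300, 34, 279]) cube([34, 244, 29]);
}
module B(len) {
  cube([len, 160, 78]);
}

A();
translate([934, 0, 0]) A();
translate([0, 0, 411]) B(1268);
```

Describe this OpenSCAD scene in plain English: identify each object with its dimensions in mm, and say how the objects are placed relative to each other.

A is a simple wooden stool: a rectangular seat 334 mm (x) by 312 mm (y), 22 mm thick, top face at z = 411 mm, on four square legs, each 34×34 mm in cross-section. The legs rest on z = 0, each flush with a corner of the seat. Four stretchers, 34 mm wide and 29 mm tall, connect adjacent legs with their undersides at z = 279 mm, each running between the inner faces of the legs it joins and aligned with the legs' outer faces on the other axis.

B is a rectangular beam 1268 mm long (x), 160 mm deep (y), 78 mm thick (z).

The beam spans the tops of two stools placed 600 mm apart, resting at z = 411 mm.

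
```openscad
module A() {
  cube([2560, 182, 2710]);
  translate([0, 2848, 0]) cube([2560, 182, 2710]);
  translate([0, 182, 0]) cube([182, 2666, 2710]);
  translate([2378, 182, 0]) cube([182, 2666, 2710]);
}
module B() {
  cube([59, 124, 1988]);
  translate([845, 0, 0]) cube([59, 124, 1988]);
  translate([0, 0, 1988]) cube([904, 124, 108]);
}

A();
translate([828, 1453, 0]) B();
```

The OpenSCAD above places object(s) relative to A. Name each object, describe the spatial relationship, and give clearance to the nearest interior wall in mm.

A is a house frame. B is a door frame. The door frame sits inside the house frame, centred. The clearance to the nearest interior wall is 646 mm.

Clearances: x = 646, y = 1271; minimum 646 mm.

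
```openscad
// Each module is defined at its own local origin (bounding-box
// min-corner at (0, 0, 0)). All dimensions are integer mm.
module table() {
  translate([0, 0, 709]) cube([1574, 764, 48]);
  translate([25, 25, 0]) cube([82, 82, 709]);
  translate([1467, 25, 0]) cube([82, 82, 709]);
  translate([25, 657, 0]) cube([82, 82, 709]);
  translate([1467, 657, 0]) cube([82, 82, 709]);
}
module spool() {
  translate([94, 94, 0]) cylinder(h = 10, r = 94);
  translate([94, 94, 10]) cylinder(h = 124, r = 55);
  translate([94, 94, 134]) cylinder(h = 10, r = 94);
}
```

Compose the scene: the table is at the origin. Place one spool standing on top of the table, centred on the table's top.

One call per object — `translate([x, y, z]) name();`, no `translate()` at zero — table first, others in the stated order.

table();
translate([693, 288, 757]) spool();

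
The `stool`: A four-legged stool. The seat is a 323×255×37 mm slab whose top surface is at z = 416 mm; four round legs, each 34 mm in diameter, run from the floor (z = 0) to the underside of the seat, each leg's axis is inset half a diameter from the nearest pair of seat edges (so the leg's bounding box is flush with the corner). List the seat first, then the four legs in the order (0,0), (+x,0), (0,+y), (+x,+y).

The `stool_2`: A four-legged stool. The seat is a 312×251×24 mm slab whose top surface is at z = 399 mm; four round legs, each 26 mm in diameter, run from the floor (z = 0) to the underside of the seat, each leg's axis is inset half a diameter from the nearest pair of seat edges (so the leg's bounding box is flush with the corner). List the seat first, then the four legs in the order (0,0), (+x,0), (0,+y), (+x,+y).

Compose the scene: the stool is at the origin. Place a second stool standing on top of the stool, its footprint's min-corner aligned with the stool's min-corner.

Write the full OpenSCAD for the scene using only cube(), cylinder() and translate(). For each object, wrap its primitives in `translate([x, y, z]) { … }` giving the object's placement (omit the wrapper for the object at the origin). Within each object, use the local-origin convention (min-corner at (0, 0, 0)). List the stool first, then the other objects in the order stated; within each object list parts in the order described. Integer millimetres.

translate([0, 0, 379]) cube([323, 255, 37]);
translate([17, 17, 0]) cylinder(h = 379, r = 17);
translate([306, 17, 0]) cylinder(h = 379, r = 17);
translate([17, 238, 0]) cylinder(h = 379, r = 17);
translate([306, 238, 0]) cylinder(h = 379, r = 17);
translate([0, 0, 416]) {
  translate([0, 0, 375]) cube([312, 251, 24]);
  translate([13, 13, 0]) cylinder(h = 375, r = 13);
  translate([299, 13, 0]) cylinder(h = 375, r = 13);
  translate([13, 238, 0]) cylinder(h = 375, r = 13);
  translate([299, 238, 0]) cylinder(h = 375, r = 13);
}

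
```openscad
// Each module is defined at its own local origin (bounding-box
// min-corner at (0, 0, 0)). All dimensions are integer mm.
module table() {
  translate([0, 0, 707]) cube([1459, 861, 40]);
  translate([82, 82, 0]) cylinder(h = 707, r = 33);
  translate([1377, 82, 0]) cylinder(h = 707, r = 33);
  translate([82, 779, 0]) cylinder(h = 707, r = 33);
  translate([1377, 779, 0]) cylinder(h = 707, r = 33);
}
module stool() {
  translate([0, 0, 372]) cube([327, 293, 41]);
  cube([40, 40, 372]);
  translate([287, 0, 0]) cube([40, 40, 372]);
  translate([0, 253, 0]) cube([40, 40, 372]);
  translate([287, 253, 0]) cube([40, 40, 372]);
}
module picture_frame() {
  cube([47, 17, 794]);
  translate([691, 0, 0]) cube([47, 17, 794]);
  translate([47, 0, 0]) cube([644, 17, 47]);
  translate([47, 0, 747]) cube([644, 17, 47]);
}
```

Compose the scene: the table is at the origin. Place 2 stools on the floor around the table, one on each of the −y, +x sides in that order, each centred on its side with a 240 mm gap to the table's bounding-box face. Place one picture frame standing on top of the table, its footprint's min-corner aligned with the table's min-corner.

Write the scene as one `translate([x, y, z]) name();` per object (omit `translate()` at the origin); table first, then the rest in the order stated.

table();
translate([566, -533, 0]) stool();
translate([1699, 284, 0]) stool();
translate([0, 0, 747]) picture_frame();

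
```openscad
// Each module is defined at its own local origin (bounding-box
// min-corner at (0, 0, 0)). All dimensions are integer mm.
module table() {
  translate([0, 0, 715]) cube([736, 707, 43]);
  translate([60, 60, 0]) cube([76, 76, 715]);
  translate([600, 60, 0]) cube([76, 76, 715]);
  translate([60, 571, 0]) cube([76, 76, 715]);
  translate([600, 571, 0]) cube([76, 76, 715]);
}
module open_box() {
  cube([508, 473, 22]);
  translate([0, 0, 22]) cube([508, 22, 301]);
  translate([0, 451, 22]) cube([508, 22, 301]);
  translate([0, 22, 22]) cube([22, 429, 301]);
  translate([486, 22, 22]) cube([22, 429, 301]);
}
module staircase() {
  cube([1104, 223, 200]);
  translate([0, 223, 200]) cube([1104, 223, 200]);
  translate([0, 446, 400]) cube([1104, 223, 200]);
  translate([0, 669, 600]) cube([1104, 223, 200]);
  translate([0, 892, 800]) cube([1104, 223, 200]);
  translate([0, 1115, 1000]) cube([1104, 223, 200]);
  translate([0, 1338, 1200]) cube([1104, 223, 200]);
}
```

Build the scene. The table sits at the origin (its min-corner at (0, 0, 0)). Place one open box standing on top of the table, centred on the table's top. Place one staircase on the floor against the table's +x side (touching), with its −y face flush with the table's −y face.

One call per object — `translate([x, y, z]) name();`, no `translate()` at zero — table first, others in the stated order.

table();
translate([114, 117, 758]) open_box();
translate([736, 0, 0]) staircase();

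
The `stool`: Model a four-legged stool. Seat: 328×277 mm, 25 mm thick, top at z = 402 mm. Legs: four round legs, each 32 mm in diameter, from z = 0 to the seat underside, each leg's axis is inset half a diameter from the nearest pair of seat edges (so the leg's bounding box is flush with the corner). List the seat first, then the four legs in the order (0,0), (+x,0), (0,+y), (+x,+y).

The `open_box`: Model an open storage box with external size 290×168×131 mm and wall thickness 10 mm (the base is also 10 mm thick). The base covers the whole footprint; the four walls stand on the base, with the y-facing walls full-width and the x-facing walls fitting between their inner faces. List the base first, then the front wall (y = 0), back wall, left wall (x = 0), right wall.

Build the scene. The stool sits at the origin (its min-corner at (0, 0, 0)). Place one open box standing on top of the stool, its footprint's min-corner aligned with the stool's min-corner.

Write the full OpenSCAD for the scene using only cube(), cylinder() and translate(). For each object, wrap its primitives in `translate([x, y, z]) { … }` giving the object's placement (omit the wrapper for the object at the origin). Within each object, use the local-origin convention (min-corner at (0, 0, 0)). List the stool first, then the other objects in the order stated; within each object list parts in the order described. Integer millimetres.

translate([0, 0, 377]) cube([328, 277, 25]);
translate([16, 16, 0]) cylinder(h = 377, r = 16);
translate([312, 16, 0]) cylinder(h = 377, r = 16);
translate([16, 261, 0]) cylinder(h = 377, r = 16);
translate([312, 261, 0]) cylinder(h = 377, r = 16);
translate([0, 0, 402]) {
  cube([290, 168, 10]);
  translate([0, 0, 10]) cube([290, 10, 121]);
  translate([0, 158, 10]) cube([290, 10, 121]);
  translate([0, 10, 10]) cube([10, 148, 121]);
  translate([280, 10, 10]) cube([10, 148, 121]);
}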